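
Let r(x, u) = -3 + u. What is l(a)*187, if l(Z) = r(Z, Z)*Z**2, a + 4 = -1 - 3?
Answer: -131648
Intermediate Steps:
a = -8 (a = -4 + (-1 - 3) = -4 - 4 = -8)
l(Z) = Z**2*(-3 + Z) (l(Z) = (-3 + Z)*Z**2 = Z**2*(-3 + Z))
l(a)*187 = ((-8)**2*(-3 - 8))*187 = (64*(-11))*187 = -704*187 = -131648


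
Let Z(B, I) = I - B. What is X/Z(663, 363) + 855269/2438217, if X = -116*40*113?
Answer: 21311041969/12191085 ≈ 1748.1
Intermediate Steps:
X = -524320 (X = -4640*113 = -524320)
X/Z(663, 363) + 855269/2438217 = -524320/(363 - 1*663) + 855269/2438217 = -524320/(363 - 663) + 855269*(1/2438217) = -524320/(-300) + 855269/2438217 = -524320*(-1/300) + 855269/2438217 = 26216/15 + 855269/2438217 = 21311041969/12191085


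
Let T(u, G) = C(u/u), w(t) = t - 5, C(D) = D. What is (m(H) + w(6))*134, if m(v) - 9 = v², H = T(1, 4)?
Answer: 1474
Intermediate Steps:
w(t) = -5 + t
T(u, G) = 1 (T(u, G) = u/u = 1)
H = 1
m(v) = 9 + v²
(m(H) + w(6))*134 = ((9 + 1²) + (-5 + 6))*134 = ((9 + 1) + 1)*134 = (10 + 1)*134 = 11*134 = 1474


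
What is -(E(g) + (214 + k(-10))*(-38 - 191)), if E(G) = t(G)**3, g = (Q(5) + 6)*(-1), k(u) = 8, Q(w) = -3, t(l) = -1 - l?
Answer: 50830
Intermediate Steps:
g = -3 (g = (-3 + 6)*(-1) = 3*(-1) = -3)
E(G) = (-1 - G)**3
-(E(g) + (214 + k(-10))*(-38 - 191)) = -(-(1 - 3)**3 + (214 + 8)*(-38 - 191)) = -(-1*(-2)**3 + 222*(-229)) = -(-1*(-8) - 50838) = -(8 - 50838) = -1*(-50830) = 50830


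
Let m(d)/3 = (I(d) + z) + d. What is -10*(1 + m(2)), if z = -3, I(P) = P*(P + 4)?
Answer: -340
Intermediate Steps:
I(P) = P*(4 + P)
m(d) = -9 + 3*d + 3*d*(4 + d) (m(d) = 3*((d*(4 + d) - 3) + d) = 3*((-3 + d*(4 + d)) + d) = 3*(-3 + d + d*(4 + d)) = -9 + 3*d + 3*d*(4 + d))
-10*(1 + m(2)) = -10*(1 + (-9 + 3*2 + 3*2*(4 + 2))) = -10*(1 + (-9 + 6 + 3*2*6)) = -10*(1 + (-9 + 6 + 36)) = -10*(1 + 33) = -10*34 = -340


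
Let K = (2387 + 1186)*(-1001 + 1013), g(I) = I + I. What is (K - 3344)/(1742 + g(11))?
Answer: 9883/441 ≈ 22.410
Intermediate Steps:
g(I) = 2*I
K = 42876 (K = 3573*12 = 42876)
(K - 3344)/(1742 + g(11)) = (42876 - 3344)/(1742 + 2*11) = 39532/(1742 + 22) = 39532/1764 = 39532*(1/1764) = 9883/441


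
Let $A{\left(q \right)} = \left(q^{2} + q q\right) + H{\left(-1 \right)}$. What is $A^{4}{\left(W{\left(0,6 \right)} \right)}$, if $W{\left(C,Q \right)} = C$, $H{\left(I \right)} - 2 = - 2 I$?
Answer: $256$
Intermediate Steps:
$H{\left(I \right)} = 2 - 2 I$
$A{\left(q \right)} = 4 + 2 q^{2}$ ($A{\left(q \right)} = \left(q^{2} + q q\right) + \left(2 - -2\right) = \left(q^{2} + q^{2}\right) + \left(2 + 2\right) = 2 q^{2} + 4 = 4 + 2 q^{2}$)
$A^{4}{\left(W{\left(0,6 \right)} \right)} = \left(4 + 2 \cdot 0^{2}\right)^{4} = \left(4 + 2 \cdot 0\right)^{4} = \left(4 + 0\right)^{4} = 4^{4} = 256$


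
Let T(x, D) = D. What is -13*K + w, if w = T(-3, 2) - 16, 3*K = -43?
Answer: 517/3 ≈ 172.33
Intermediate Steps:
K = -43/3 (K = (⅓)*(-43) = -43/3 ≈ -14.333)
w = -14 (w = 2 - 16 = -14)
-13*K + w = -13*(-43/3) - 14 = 559/3 - 14 = 517/3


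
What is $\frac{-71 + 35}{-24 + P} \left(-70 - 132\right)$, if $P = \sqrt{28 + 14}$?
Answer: $- \frac{29088}{89} - \frac{1212 \sqrt{42}}{89} \approx -415.09$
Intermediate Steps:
$P = \sqrt{42} \approx 6.4807$
$\frac{-71 + 35}{-24 + P} \left(-70 - 132\right) = \frac{-71 + 35}{-24 + \sqrt{42}} \left(-70 - 132\right) = - \frac{36}{-24 + \sqrt{42}} \left(-202\right) = \frac{7272}{-24 + \sqrt{42}}$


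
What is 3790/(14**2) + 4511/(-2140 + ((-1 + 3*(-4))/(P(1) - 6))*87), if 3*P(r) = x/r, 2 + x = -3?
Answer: 76674371/4491046 ≈ 17.073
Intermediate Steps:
x = -5 (x = -2 - 3 = -5)
P(r) = -5/(3*r) (P(r) = (-5/r)/3 = -5/(3*r))
3790/(14**2) + 4511/(-2140 + ((-1 + 3*(-4))/(P(1) - 6))*87) = 3790/(14**2) + 4511/(-2140 + ((-1 + 3*(-4))/(-5/3/1 - 6))*87) = 3790/196 + 4511/(-2140 + ((-1 - 12)/(-5/3*1 - 6))*87) = 3790*(1/196) + 4511/(-2140 - 13/(-5/3 - 6)*87) = 1895/98 + 4511/(-2140 - 13/(-23/3)*87) = 1895/98 + 4511/(-2140 - 13*(-3/23)*87) = 1895/98 + 4511/(-2140 + (39/23)*87) = 1895/98 + 4511/(-2140 + 3393/23) = 1895/98 + 4511/(-45827/23) = 1895/98 + 4511*(-23/45827) = 1895/98 - 103753/45827 = 76674371/4491046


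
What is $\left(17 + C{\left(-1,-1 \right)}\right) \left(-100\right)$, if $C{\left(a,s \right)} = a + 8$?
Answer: $-2400$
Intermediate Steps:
$C{\left(a,s \right)} = 8 + a$
$\left(17 + C{\left(-1,-1 \right)}\right) \left(-100\right) = \left(17 + \left(8 - 1\right)\right) \left(-100\right) = \left(17 + 7\right) \left(-100\right) = 24 \left(-100\right) = -2400$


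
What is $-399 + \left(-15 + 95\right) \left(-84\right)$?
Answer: $-7119$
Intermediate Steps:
$-399 + \left(-15 + 95\right) \left(-84\right) = -399 + 80 \left(-84\right) = -399 - 6720 = -7119$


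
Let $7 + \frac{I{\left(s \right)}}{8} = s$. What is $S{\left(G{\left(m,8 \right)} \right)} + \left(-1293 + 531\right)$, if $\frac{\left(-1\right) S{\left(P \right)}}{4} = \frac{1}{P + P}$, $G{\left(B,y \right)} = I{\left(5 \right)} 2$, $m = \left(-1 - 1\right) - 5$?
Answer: $- \frac{12191}{16} \approx -761.94$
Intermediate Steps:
$I{\left(s \right)} = -56 + 8 s$
$m = -7$ ($m = -2 - 5 = -7$)
$G{\left(B,y \right)} = -32$ ($G{\left(B,y \right)} = \left(-56 + 8 \cdot 5\right) 2 = \left(-56 + 40\right) 2 = \left(-16\right) 2 = -32$)
$S{\left(P \right)} = - \frac{2}{P}$ ($S{\left(P \right)} = - \frac{4}{P + P} = - \frac{4}{2 P} = - 4 \frac{1}{2 P} = - \frac{2}{P}$)
$S{\left(G{\left(m,8 \right)} \right)} + \left(-1293 + 531\right) = - \frac{2}{-32} + \left(-1293 + 531\right) = \left(-2\right) \left(- \frac{1}{32}\right) - 762 = \frac{1}{16} - 762 = - \frac{12191}{16}$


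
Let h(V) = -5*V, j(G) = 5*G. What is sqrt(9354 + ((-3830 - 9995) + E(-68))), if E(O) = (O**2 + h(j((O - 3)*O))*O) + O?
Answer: 3*sqrt(911965) ≈ 2864.9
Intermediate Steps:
E(O) = O + O**2 - 25*O**2*(-3 + O) (E(O) = (O**2 + (-25*(O - 3)*O)*O) + O = (O**2 + (-25*(-3 + O)*O)*O) + O = (O**2 + (-25*O*(-3 + O))*O) + O = (O**2 - 25*O**2*(-3 + O)) + O = O + O**2 - 25*O**2*(-3 + O))
sqrt(9354 + ((-3830 - 9995) + E(-68))) = sqrt(9354 + ((-3830 - 9995) - 68*(1 - 68 - 25*(-68)*(-3 - 68)))) = sqrt(9354 + (-13825 - 68*(1 - 68 - 25*(-68)*(-71)))) = sqrt(9354 + (-13825 - 68*(1 - 68 - 120700))) = sqrt(9354 + (-13825 - 68*(-120767))) = sqrt(9354 + (-13825 + 8212156)) = sqrt(9354 + 8198331) = sqrt(8207685) = 3*sqrt(911965)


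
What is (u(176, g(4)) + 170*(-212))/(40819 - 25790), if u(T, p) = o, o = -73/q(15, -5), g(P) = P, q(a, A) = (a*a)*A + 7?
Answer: -40292647/16802422 ≈ -2.3980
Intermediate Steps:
q(a, A) = 7 + A*a² (q(a, A) = a²*A + 7 = A*a² + 7 = 7 + A*a²)
o = 73/1118 (o = -73/(7 - 5*15²) = -73/(7 - 5*225) = -73/(7 - 1125) = -73/(-1118) = -73*(-1/1118) = 73/1118 ≈ 0.065295)
u(T, p) = 73/1118
(u(176, g(4)) + 170*(-212))/(40819 - 25790) = (73/1118 + 170*(-212))/(40819 - 25790) = (73/1118 - 36040)/15029 = -40292647/1118*1/15029 = -40292647/16802422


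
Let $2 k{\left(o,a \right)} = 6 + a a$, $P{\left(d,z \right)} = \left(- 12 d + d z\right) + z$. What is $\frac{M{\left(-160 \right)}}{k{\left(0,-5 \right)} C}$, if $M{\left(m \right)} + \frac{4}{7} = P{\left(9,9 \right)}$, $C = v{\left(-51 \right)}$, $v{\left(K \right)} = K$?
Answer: $\frac{260}{11067} \approx 0.023493$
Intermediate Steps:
$P{\left(d,z \right)} = z - 12 d + d z$
$k{\left(o,a \right)} = 3 + \frac{a^{2}}{2}$ ($k{\left(o,a \right)} = \frac{6 + a a}{2} = \frac{6 + a^{2}}{2} = 3 + \frac{a^{2}}{2}$)
$C = -51$
$M{\left(m \right)} = - \frac{130}{7}$ ($M{\left(m \right)} = - \frac{4}{7} + \left(9 - 108 + 9 \cdot 9\right) = - \frac{4}{7} + \left(9 - 108 + 81\right) = - \frac{4}{7} - 18 = - \frac{130}{7}$)
$\frac{M{\left(-160 \right)}}{k{\left(0,-5 \right)} C} = - \frac{130}{7 \left(3 + \frac{\left(-5\right)^{2}}{2}\right) \left(-51\right)} = - \frac{130}{7 \left(3 + \frac{1}{2} \cdot 25\right) \left(-51\right)} = - \frac{130}{7 \left(3 + \frac{25}{2}\right) \left(-51\right)} = - \frac{130}{7 \cdot \frac{31}{2} \left(-51\right)} = - \frac{130}{7 \left(- \frac{1581}{2}\right)} = \left(- \frac{130}{7}\right) \left(- \frac{2}{1581}\right) = \frac{260}{11067}$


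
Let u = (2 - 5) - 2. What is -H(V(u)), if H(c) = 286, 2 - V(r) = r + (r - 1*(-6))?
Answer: -286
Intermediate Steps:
u = -5 (u = -3 - 2 = -5)
V(r) = -4 - 2*r (V(r) = 2 - (r + (r - 1*(-6))) = 2 - (r + (r + 6)) = 2 - (r + (6 + r)) = 2 - (6 + 2*r) = 2 + (-6 - 2*r) = -4 - 2*r)
-H(V(u)) = -1*286 = -286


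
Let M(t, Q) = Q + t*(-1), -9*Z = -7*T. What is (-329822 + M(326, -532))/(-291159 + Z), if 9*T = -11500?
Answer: 26785080/23664379 ≈ 1.1319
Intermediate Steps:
T = -11500/9 (T = (1/9)*(-11500) = -11500/9 ≈ -1277.8)
Z = -80500/81 (Z = -(-7)*(-11500)/(9*9) = -1/9*80500/9 = -80500/81 ≈ -993.83)
M(t, Q) = Q - t
(-329822 + M(326, -532))/(-291159 + Z) = (-329822 + (-532 - 1*326))/(-291159 - 80500/81) = (-329822 + (-532 - 326))/(-23664379/81) = (-329822 - 858)*(-81/23664379) = -330680*(-81/23664379) = 26785080/23664379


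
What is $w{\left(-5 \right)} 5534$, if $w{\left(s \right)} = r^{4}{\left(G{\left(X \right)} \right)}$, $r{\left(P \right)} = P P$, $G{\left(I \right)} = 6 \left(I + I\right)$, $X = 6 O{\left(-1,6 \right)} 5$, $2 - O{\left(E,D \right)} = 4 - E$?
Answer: $10243047783699932774400000000$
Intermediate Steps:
$O{\left(E,D \right)} = -2 + E$ ($O{\left(E,D \right)} = 2 - \left(4 - E\right) = 2 + \left(-4 + E\right) = -2 + E$)
$X = -90$ ($X = 6 \left(-2 - 1\right) 5 = 6 \left(-3\right) 5 = \left(-18\right) 5 = -90$)
$G{\left(I \right)} = 12 I$ ($G{\left(I \right)} = 6 \cdot 2 I = 12 I$)
$r{\left(P \right)} = P^{2}$
$w{\left(s \right)} = 1850930210281881600000000$ ($w{\left(s \right)} = \left(\left(12 \left(-90\right)\right)^{2}\right)^{4} = \left(\left(-1080\right)^{2}\right)^{4} = 1166400^{4} = 1850930210281881600000000$)
$w{\left(-5 \right)} 5534 = 1850930210281881600000000 \cdot 5534 = 10243047783699932774400000000$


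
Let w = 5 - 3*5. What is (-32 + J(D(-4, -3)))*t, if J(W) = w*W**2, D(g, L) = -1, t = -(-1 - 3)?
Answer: -168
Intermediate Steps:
t = 4 (t = -1*(-4) = 4)
w = -10 (w = 5 - 15 = -10)
J(W) = -10*W**2
(-32 + J(D(-4, -3)))*t = (-32 - 10*(-1)**2)*4 = (-32 - 10*1)*4 = (-32 - 10)*4 = -42*4 = -168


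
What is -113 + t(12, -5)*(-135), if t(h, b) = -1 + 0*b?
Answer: 22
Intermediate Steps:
t(h, b) = -1 (t(h, b) = -1 + 0 = -1)
-113 + t(12, -5)*(-135) = -113 - 1*(-135) = -113 + 135 = 22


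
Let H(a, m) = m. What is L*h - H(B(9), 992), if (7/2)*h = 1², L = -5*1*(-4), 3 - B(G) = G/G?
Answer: -6904/7 ≈ -986.29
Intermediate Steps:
B(G) = 2 (B(G) = 3 - G/G = 3 - 1*1 = 3 - 1 = 2)
L = 20 (L = -5*(-4) = 20)
h = 2/7 (h = (2/7)*1² = (2/7)*1 = 2/7 ≈ 0.28571)
L*h - H(B(9), 992) = 20*(2/7) - 1*992 = 40/7 - 992 = -6904/7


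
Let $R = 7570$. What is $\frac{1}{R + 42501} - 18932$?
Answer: $- \frac{947944171}{50071} \approx -18932.0$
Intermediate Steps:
$\frac{1}{R + 42501} - 18932 = \frac{1}{7570 + 42501} - 18932 = \frac{1}{50071} - 18932 = - \frac{947944171}{50071}$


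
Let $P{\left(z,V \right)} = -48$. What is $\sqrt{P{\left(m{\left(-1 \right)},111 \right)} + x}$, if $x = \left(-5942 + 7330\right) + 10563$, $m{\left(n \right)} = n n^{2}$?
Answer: $\sqrt{11903} \approx 109.1$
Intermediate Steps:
$m{\left(n \right)} = n^{3}$
$x = 11951$ ($x = 1388 + 10563 = 11951$)
$\sqrt{P{\left(m{\left(-1 \right)},111 \right)} + x} = \sqrt{-48 + 11951} = \sqrt{11903}$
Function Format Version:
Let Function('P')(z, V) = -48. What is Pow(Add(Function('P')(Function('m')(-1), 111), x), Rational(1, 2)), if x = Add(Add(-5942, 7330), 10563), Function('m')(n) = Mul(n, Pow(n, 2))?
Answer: Pow(11903, Rational(1, 2)) ≈ 109.10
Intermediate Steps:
Function('m')(n) = Pow(n, 3)
x = 11951 (x = Add(1388, 10563) = 11951)
Pow(Add(Function('P')(Function('m')(-1), 111), x), Rational(1, 2)) = Pow(Add(-48, 11951), Rational(1, 2)) = Pow(11903, Rational(1, 2))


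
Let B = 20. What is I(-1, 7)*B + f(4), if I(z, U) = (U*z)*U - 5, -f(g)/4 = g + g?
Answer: -1112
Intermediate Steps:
f(g) = -8*g (f(g) = -4*(g + g) = -8*g)
I(z, U) = -5 + z*U² (I(z, U) = z*U² - 5 = -5 + z*U²)
I(-1, 7)*B + f(4) = (-5 - 1*7²)*20 - 8*4 = (-5 - 1*49)*20 - 32 = (-5 - 49)*20 - 32 = -54*20 - 32 = -1080 - 32 = -1112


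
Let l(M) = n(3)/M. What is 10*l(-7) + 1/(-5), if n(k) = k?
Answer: -157/35 ≈ -4.4857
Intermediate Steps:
l(M) = 3/M
10*l(-7) + 1/(-5) = 10*(3/(-7)) + 1/(-5) = 10*(3*(-1/7)) - 1/5 = 10*(-3/7) - 1/5 = -30/7 - 1/5 = -157/35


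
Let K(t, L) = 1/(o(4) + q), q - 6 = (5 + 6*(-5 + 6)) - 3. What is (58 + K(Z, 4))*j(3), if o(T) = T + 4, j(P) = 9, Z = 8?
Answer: 11493/22 ≈ 522.41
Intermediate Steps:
o(T) = 4 + T
q = 14 (q = 6 + ((5 + 6*(-5 + 6)) - 3) = 6 + ((5 + 6*1) - 3) = 6 + ((5 + 6) - 3) = 6 + (11 - 3) = 6 + 8 = 14)
K(t, L) = 1/22 (K(t, L) = 1/((4 + 4) + 14) = 1/(8 + 14) = 1/22)
(58 + K(Z, 4))*j(3) = (58 + 1/22)*9 = (1277/22)*9 = 11493/22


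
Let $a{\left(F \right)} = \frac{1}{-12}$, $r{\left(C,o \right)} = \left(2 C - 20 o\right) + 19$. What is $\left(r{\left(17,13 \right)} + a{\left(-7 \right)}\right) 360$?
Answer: $-74550$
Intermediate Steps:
$r{\left(C,o \right)} = 19 - 20 o + 2 C$ ($r{\left(C,o \right)} = \left(- 20 o + 2 C\right) + 19 = 19 - 20 o + 2 C$)
$a{\left(F \right)} = - \frac{1}{12}$
$\left(r{\left(17,13 \right)} + a{\left(-7 \right)}\right) 360 = \left(\left(19 - 260 + 2 \cdot 17\right) - \frac{1}{12}\right) 360 = \left(\left(19 - 260 + 34\right) - \frac{1}{12}\right) 360 = \left(-207 - \frac{1}{12}\right) 360 = \left(- \frac{2485}{12}\right) 360 = -74550$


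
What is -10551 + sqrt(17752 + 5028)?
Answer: -10551 + 2*sqrt(5695) ≈ -10400.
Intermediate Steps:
-10551 + sqrt(17752 + 5028) = -10551 + sqrt(22780) = -10551 + 2*sqrt(5695)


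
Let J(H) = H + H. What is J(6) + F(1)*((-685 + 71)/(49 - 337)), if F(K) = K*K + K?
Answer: 1171/72 ≈ 16.264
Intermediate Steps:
J(H) = 2*H
F(K) = K + K² (F(K) = K² + K = K + K²)
J(6) + F(1)*((-685 + 71)/(49 - 337)) = 2*6 + (1*(1 + 1))*((-685 + 71)/(49 - 337)) = 12 + (1*2)*(-614/(-288)) = 12 + 2*(-614*(-1/288)) = 12 + 2*(307/144) = 12 + 307/72 = 1171/72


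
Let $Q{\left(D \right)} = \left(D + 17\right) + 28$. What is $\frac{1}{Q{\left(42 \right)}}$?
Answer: $\frac{1}{87} \approx 0.011494$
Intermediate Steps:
$Q{\left(D \right)} = 45 + D$ ($Q{\left(D \right)} = \left(17 + D\right) + 28 = 45 + D$)
$\frac{1}{Q{\left(42 \right)}} = \frac{1}{45 + 42} = \frac{1}{87}$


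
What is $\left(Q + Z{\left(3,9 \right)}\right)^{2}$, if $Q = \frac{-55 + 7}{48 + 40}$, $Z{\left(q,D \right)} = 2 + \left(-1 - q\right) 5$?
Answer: $\frac{41616}{121} \approx 343.93$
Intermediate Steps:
$Z{\left(q,D \right)} = -3 - 5 q$ ($Z{\left(q,D \right)} = 2 - \left(5 + 5 q\right) = -3 - 5 q$)
$Q = - \frac{6}{11}$ ($Q = - \frac{48}{88} = \left(-48\right) \frac{1}{88} = - \frac{6}{11} \approx -0.54545$)
$\left(Q + Z{\left(3,9 \right)}\right)^{2} = \left(- \frac{6}{11} - 18\right)^{2} = \left(- \frac{204}{11}\right)^{2} = \frac{41616}{121}$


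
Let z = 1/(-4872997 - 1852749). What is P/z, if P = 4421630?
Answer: -29738760285980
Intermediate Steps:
z = -1/6725746 (z = 1/(-6725746) = -1/6725746 ≈ -1.4868e-7)
P/z = 4421630/(-1/6725746) = 4421630*(-6725746) = -29738760285980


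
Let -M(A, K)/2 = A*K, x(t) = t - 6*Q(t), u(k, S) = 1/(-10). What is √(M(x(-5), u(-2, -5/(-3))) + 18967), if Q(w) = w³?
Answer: 18*√59 ≈ 138.26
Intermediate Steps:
u(k, S) = -⅒
x(t) = t - 6*t³
M(A, K) = -2*A*K
√(M(x(-5), u(-2, -5/(-3))) + 18967) = √(-2*(-5 - 6*(-5)³)*(-⅒) + 18967) = √(-2*(-5 - 6*(-125))*(-⅒) + 18967) = √(-2*(-5 + 750)*(-⅒) + 18967) = √(-2*745*(-⅒) + 18967) = √(149 + 18967) = √19116 = 18*√59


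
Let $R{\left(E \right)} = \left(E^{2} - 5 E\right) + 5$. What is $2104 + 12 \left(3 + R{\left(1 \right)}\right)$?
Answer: $2152$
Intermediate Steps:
$R{\left(E \right)} = 5 + E^{2} - 5 E$
$2104 + 12 \left(3 + R{\left(1 \right)}\right) = 2104 + 12 \left(3 + \left(5 + 1^{2} - 5\right)\right) = 2104 + 12 \left(3 + \left(5 + 1 - 5\right)\right) = 2104 + 12 \left(3 + 1\right) = 2104 + 12 \cdot 4 = 2104 + 48 = 2152$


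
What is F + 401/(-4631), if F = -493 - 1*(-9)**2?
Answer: -2658595/4631 ≈ -574.09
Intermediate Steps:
F = -574 (F = -493 - 1*81 = -493 - 81 = -574)
F + 401/(-4631) = -574 + 401/(-4631) = -574 + 401*(-1/4631) = -574 - 401/4631 = -2658595/4631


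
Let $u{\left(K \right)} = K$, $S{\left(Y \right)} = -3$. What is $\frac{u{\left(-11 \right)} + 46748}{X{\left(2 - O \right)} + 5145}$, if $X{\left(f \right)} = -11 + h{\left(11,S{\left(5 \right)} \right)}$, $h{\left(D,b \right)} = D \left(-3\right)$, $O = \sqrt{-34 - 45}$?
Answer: $\frac{46737}{5101} \approx 9.1623$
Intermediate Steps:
$O = i \sqrt{79}$ ($O = \sqrt{-79} = i \sqrt{79} \approx 8.8882 i$)
$h{\left(D,b \right)} = - 3 D$
$X{\left(f \right)} = -44$ ($X{\left(f \right)} = -11 - 33 = -44$)
$\frac{u{\left(-11 \right)} + 46748}{X{\left(2 - O \right)} + 5145} = \frac{-11 + 46748}{-44 + 5145} = \frac{46737}{5101}$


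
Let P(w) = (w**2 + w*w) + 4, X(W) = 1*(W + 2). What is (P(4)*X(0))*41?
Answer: 2952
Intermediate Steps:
X(W) = 2 + W (X(W) = 1*(2 + W) = 2 + W)
P(w) = 4 + 2*w**2 (P(w) = (w**2 + w**2) + 4 = 2*w**2 + 4 = 4 + 2*w**2)
(P(4)*X(0))*41 = ((4 + 2*4**2)*(2 + 0))*41 = ((4 + 2*16)*2)*41 = ((4 + 32)*2)*41 = (36*2)*41 = 72*41 = 2952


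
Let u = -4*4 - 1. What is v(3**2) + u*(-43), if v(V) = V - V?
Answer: 731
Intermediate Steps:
v(V) = 0
u = -17 (u = -16 - 1 = -17)
v(3**2) + u*(-43) = 0 - 17*(-43) = 0 + 731 = 731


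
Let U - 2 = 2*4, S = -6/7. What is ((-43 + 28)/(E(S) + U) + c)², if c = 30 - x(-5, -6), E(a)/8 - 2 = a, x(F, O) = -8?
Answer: 24870169/17956 ≈ 1385.1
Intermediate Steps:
S = -6/7 (S = -6*⅐ = -6/7 ≈ -0.85714)
U = 10 (U = 2 + 2*4 = 2 + 8 = 10)
E(a) = 16 + 8*a
c = 38 (c = 30 - 1*(-8) = 30 + 8 = 38)
((-43 + 28)/(E(S) + U) + c)² = ((-43 + 28)/((16 + 8*(-6/7)) + 10) + 38)² = (-15/((16 - 48/7) + 10) + 38)² = (-15/(64/7 + 10) + 38)² = (-15/134/7 + 38)² = (-15*7/134 + 38)² = (-105/134 + 38)² = (4987/134)² = 24870169/17956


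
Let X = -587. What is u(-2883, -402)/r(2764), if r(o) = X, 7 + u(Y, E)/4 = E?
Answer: 1636/587 ≈ 2.7871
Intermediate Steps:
u(Y, E) = -28 + 4*E
r(o) = -587
u(-2883, -402)/r(2764) = (-28 + 4*(-402))/(-587) = (-28 - 1608)*(-1/587) = -1636*(-1/587) = 1636/587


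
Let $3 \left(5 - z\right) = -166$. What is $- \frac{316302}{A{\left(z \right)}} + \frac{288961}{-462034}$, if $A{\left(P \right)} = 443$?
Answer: $- \frac{330181237}{462034} \approx -714.63$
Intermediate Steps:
$z = \frac{181}{3}$ ($z = 5 - - \frac{166}{3} = 5 + \frac{166}{3} = \frac{181}{3} \approx 60.333$)
$- \frac{316302}{A{\left(z \right)}} + \frac{288961}{-462034} = - \frac{316302}{443} + \frac{288961}{-462034} = \left(-316302\right) \frac{1}{443} + 288961 \left(- \frac{1}{462034}\right) = -714 - \frac{288961}{462034} = - \frac{330181237}{462034}$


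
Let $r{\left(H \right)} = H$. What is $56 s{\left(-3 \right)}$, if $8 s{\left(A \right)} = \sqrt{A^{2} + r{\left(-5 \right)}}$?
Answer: $14$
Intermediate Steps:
$s{\left(A \right)} = \frac{\sqrt{-5 + A^{2}}}{8}$ ($s{\left(A \right)} = \frac{\sqrt{A^{2} - 5}}{8} = \frac{\sqrt{-5 + A^{2}}}{8}$)
$56 s{\left(-3 \right)} = 56 \frac{\sqrt{-5 + \left(-3\right)^{2}}}{8} = 56 \frac{\sqrt{-5 + 9}}{8} = 56 \frac{\sqrt{4}}{8} = 56 \cdot \frac{1}{8} \cdot 2 = 56 \cdot \frac{1}{4} = 14$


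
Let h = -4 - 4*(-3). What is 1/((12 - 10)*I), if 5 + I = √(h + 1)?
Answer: -¼ ≈ -0.25000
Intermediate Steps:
h = 8 (h = -4 + 12 = 8)
I = -2 (I = -5 + √(8 + 1) = -5 + √9 = -5 + 3 = -2)
1/((12 - 10)*I) = 1/((12 - 10)*(-2)) = 1/(2*(-2)) = 1/(-4) = -¼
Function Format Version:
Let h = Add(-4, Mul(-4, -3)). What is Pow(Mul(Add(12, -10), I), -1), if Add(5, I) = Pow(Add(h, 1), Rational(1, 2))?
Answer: Rational(-1, 4) ≈ -0.25000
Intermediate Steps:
h = 8 (h = Add(-4, 12) = 8)
I = -2 (I = Add(-5, Pow(Add(8, 1), Rational(1, 2))) = Add(-5, Pow(9, Rational(1, 2))) = Add(-5, 3) = -2)
Pow(Mul(Add(12, -10), I), -1) = Pow(Mul(Add(12, -10), -2), -1) = Pow(Mul(2, -2), -1) = Pow(-4, -1) = Rational(-1, 4)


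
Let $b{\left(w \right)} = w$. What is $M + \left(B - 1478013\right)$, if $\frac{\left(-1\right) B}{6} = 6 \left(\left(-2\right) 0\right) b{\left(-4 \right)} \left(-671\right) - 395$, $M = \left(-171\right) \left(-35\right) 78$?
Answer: $-1008813$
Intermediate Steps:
$M = 466830$ ($M = 5985 \cdot 78 = 466830$)
$B = 2370$ ($B = - 6 \left(6 \left(\left(-2\right) 0\right) \left(-4\right) \left(-671\right) - 395\right) = - 6 \left(6 \cdot 0 \left(-4\right) \left(-671\right) - 395\right) = - 6 \left(0 \left(-4\right) \left(-671\right) - 395\right) = - 6 \left(0 \left(-671\right) - 395\right) = - 6 \left(0 - 395\right) = \left(-6\right) \left(-395\right) = 2370$)
$M + \left(B - 1478013\right) = 466830 + \left(2370 - 1478013\right) = 466830 - 1475643 = -1008813$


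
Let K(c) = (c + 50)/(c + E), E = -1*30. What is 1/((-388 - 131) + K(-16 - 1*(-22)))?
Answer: -3/1564 ≈ -0.0019182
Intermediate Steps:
E = -30
K(c) = (50 + c)/(-30 + c) (K(c) = (c + 50)/(c - 30) = (50 + c)/(-30 + c))
1/((-388 - 131) + K(-16 - 1*(-22))) = 1/((-388 - 131) + (50 + (-16 - 1*(-22)))/(-30 + (-16 - 1*(-22)))) = 1/(-519 + (50 + (-16 + 22))/(-30 + (-16 + 22))) = 1/(-519 + (50 + 6)/(-30 + 6)) = 1/(-519 + 56/(-24)) = 1/(-519 - 1/24*56) = 1/(-519 - 7/3) = 1/(-1564/3) = -3/1564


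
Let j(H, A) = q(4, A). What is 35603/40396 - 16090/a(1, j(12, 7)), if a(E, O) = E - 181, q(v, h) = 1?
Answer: 32819009/363564 ≈ 90.270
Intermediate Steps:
j(H, A) = 1
a(E, O) = -181 + E
35603/40396 - 16090/a(1, j(12, 7)) = 35603/40396 - 16090/(-181 + 1) = 35603*(1/40396) - 16090/(-180) = 35603/40396 - 16090*(-1/180) = 35603/40396 + 1609/18 = 32819009/363564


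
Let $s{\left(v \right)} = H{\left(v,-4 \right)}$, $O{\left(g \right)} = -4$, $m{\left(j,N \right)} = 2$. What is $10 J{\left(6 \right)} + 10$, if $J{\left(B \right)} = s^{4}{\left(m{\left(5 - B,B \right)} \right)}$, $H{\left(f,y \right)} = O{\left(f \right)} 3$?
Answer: $207370$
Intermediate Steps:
$H{\left(f,y \right)} = -12$ ($H{\left(f,y \right)} = \left(-4\right) 3 = -12$)
$s{\left(v \right)} = -12$
$J{\left(B \right)} = 20736$ ($J{\left(B \right)} = \left(-12\right)^{4} = 20736$)
$10 J{\left(6 \right)} + 10 = 10 \cdot 20736 + 10 = 207360 + 10 = 207370$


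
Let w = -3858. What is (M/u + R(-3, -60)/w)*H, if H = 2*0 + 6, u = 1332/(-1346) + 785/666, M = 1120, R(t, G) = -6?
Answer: 276676079682/7784801 ≈ 35541.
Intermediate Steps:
u = 84749/448218 (u = 1332*(-1/1346) + 785*(1/666) = -666/673 + 785/666 = 84749/448218 ≈ 0.18908)
H = 6 (H = 0 + 6 = 6)
(M/u + R(-3, -60)/w)*H = (1120/(84749/448218) - 6/(-3858))*6 = (1120*(448218/84749) - 6*(-1/3858))*6 = (71714880/12107 + 1/643)*6 = (46112679947/7784801)*6 = 276676079682/7784801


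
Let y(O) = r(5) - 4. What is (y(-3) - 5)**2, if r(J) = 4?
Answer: 25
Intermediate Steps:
y(O) = 0 (y(O) = 4 - 4 = 0)
(y(-3) - 5)**2 = (0 - 5)**2 = (-5)**2 = 25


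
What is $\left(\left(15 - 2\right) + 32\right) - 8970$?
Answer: $-8925$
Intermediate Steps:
$\left(\left(15 - 2\right) + 32\right) - 8970 = \left(13 + 32\right) - 8970 = 45 - 8970 = -8925$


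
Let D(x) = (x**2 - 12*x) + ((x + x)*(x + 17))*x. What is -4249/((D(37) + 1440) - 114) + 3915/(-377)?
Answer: -20319142/1951339 ≈ -10.413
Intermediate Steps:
D(x) = x**2 - 12*x + 2*x**2*(17 + x) (D(x) = (x**2 - 12*x) + ((2*x)*(17 + x))*x = (x**2 - 12*x) + (2*x*(17 + x))*x = (x**2 - 12*x) + 2*x**2*(17 + x) = x**2 - 12*x + 2*x**2*(17 + x))
-4249/((D(37) + 1440) - 114) + 3915/(-377) = -4249/((37*(-12 + 2*37**2 + 35*37) + 1440) - 114) + 3915/(-377) = -4249/((37*(-12 + 2*1369 + 1295) + 1440) - 114) + 3915*(-1/377) = -4249/((37*(-12 + 2738 + 1295) + 1440) - 114) - 135/13 = -4249/((37*4021 + 1440) - 114) - 135/13 = -4249/((148777 + 1440) - 114) - 135/13 = -4249/(150217 - 114) - 135/13 = -4249/150103 - 135/13 = -20319142/1951339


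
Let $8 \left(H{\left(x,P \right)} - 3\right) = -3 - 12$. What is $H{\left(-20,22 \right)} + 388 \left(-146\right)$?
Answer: $- \frac{453175}{8} \approx -56647.0$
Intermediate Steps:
$H{\left(x,P \right)} = \frac{9}{8}$ ($H{\left(x,P \right)} = 3 + \frac{-3 - 12}{8} = 3 + \frac{1}{8} \left(-15\right) = 3 - \frac{15}{8} = \frac{9}{8}$)
$H{\left(-20,22 \right)} + 388 \left(-146\right) = \frac{9}{8} + 388 \left(-146\right) = \frac{9}{8} - 56648 = - \frac{453175}{8}$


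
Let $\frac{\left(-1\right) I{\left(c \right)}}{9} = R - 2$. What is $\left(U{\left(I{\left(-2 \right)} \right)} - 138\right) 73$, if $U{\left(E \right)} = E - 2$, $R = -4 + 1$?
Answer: $-6935$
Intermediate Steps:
$R = -3$
$I{\left(c \right)} = 45$ ($I{\left(c \right)} = - 9 \left(-3 - 2\right) = \left(-9\right) \left(-5\right) = 45$)
$U{\left(E \right)} = -2 + E$ ($U{\left(E \right)} = E - 2 = -2 + E$)
$\left(U{\left(I{\left(-2 \right)} \right)} - 138\right) 73 = \left(\left(-2 + 45\right) - 138\right) 73 = \left(43 - 138\right) 73 = \left(-95\right) 73 = -6935$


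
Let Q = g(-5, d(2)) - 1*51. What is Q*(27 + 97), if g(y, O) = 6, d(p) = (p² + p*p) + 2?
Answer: -5580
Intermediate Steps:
d(p) = 2 + 2*p² (d(p) = (p² + p²) + 2 = 2*p² + 2 = 2 + 2*p²)
Q = -45 (Q = 6 - 1*51 = 6 - 51 = -45)
Q*(27 + 97) = -45*(27 + 97) = -45*124 = -5580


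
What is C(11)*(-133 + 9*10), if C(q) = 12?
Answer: -516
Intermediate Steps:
C(11)*(-133 + 9*10) = 12*(-133 + 9*10) = 12*(-133 + 90) = 12*(-43) = -516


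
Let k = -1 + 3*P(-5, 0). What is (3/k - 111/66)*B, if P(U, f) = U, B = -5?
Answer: 1645/176 ≈ 9.3466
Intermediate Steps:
k = -16 (k = -1 + 3*(-5) = -1 - 15 = -16)
(3/k - 111/66)*B = (3/(-16) - 111/66)*(-5) = (3*(-1/16) - 111*1/66)*(-5) = (-3/16 - 37/22)*(-5) = -329/176*(-5) = 1645/176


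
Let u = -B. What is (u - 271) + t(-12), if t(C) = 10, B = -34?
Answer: -227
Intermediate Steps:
u = 34 (u = -1*(-34) = 34)
(u - 271) + t(-12) = (34 - 271) + 10 = -237 + 10 = -227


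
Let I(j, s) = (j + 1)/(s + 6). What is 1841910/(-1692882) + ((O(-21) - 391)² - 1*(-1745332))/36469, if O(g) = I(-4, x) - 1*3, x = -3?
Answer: 525266737514/10289618943 ≈ 51.048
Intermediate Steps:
I(j, s) = (1 + j)/(6 + s)
O(g) = -4 (O(g) = (1 - 4)/(6 - 3) - 1*3 = -3/3 - 3 = (⅓)*(-3) - 3 = -1 - 3 = -4)
1841910/(-1692882) + ((O(-21) - 391)² - 1*(-1745332))/36469 = 1841910/(-1692882) + ((-4 - 391)² - 1*(-1745332))/36469 = 1841910*(-1/1692882) + ((-395)² + 1745332)*(1/36469) = -306985/282147 + (156025 + 1745332)*(1/36469) = -306985/282147 + 1901357*(1/36469) = -306985/282147 + 1901357/36469 = 525266737514/10289618943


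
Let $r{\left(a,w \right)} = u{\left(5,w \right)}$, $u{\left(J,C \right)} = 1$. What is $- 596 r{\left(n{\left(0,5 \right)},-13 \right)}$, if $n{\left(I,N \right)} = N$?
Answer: $-596$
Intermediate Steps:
$r{\left(a,w \right)} = 1$
$- 596 r{\left(n{\left(0,5 \right)},-13 \right)} = \left(-596\right) 1 = -596$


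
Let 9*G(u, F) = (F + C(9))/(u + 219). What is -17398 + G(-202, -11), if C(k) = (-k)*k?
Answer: -2661986/153 ≈ -17399.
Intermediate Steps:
C(k) = -k²
G(u, F) = (-81 + F)/(9*(219 + u)) (G(u, F) = ((F - 1*9²)/(u + 219))/9 = ((F - 1*81)/(219 + u))/9 = ((F - 81)/(219 + u))/9 = ((-81 + F)/(219 + u))/9 = (-81 + F)/(9*(219 + u)))
-17398 + G(-202, -11) = -17398 + (-81 - 11)/(9*(219 - 202)) = -17398 + (⅑)*(-92)/17 = -17398 + (⅑)*(1/17)*(-92) = -17398 - 92/153 = -2661986/153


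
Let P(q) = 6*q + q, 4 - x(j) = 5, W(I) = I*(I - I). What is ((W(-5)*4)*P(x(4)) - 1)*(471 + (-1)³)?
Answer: -470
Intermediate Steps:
W(I) = 0 (W(I) = I*0 = 0)
x(j) = -1 (x(j) = 4 - 1*5 = 4 - 5 = -1)
P(q) = 7*q
((W(-5)*4)*P(x(4)) - 1)*(471 + (-1)³) = ((0*4)*(7*(-1)) - 1)*(471 + (-1)³) = (0*(-7) - 1)*(471 - 1) = (0 - 1)*470 = -1*470 = -470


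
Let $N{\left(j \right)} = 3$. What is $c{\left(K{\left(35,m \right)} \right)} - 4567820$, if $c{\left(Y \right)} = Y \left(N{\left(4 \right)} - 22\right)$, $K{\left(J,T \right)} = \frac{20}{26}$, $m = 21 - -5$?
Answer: $- \frac{59381850}{13} \approx -4.5678 \cdot 10^{6}$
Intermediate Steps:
$m = 26$ ($m = 21 + 5 = 26$)
$K{\left(J,T \right)} = \frac{10}{13}$ ($K{\left(J,T \right)} = 20 \cdot \frac{1}{26} = \frac{10}{13}$)
$c{\left(Y \right)} = - 19 Y$ ($c{\left(Y \right)} = Y \left(3 - 22\right) = Y \left(-19\right) = - 19 Y$)
$c{\left(K{\left(35,m \right)} \right)} - 4567820 = \left(-19\right) \frac{10}{13} - 4567820 = - \frac{190}{13} - 4567820 = - \frac{59381850}{13}$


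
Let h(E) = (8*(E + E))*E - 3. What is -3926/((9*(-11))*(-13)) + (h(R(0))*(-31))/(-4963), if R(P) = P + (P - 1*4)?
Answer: -722369/491337 ≈ -1.4702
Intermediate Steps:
R(P) = -4 + 2*P (R(P) = P + (P - 4) = P + (-4 + P) = -4 + 2*P)
h(E) = -3 + 16*E² (h(E) = (8*(2*E))*E - 3 = (16*E)*E - 3 = 16*E² - 3 = -3 + 16*E²)
-3926/((9*(-11))*(-13)) + (h(R(0))*(-31))/(-4963) = -3926/((9*(-11))*(-13)) + ((-3 + 16*(-4 + 2*0)²)*(-31))/(-4963) = -3926/((-99*(-13))) + ((-3 + 16*(-4 + 0)²)*(-31))*(-1/4963) = -3926/1287 + ((-3 + 16*(-4)²)*(-31))*(-1/4963) = -3926*1/1287 + ((-3 + 16*16)*(-31))*(-1/4963) = -302/99 + ((-3 + 256)*(-31))*(-1/4963) = -302/99 + (253*(-31))*(-1/4963) = -302/99 - 7843*(-1/4963) = -302/99 + 7843/4963 = -722369/491337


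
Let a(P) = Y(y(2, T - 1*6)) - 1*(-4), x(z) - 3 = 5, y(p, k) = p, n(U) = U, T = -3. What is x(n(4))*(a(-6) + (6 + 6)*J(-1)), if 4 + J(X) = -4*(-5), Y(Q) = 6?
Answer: 1616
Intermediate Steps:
x(z) = 8 (x(z) = 3 + 5 = 8)
J(X) = 16 (J(X) = -4 - 4*(-5) = -4 + 20 = 16)
a(P) = 10 (a(P) = 6 - 1*(-4) = 6 + 4 = 10)
x(n(4))*(a(-6) + (6 + 6)*J(-1)) = 8*(10 + (6 + 6)*16) = 8*(10 + 12*16) = 8*(10 + 192) = 8*202 = 1616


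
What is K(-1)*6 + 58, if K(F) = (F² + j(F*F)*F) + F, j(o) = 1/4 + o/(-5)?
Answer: 577/10 ≈ 57.700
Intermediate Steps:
j(o) = ¼ - o/5 (j(o) = 1*(¼) + o*(-⅕) = ¼ - o/5)
K(F) = F + F² + F*(¼ - F²/5) (K(F) = (F² + (¼ - F*F/5)*F) + F = (F² + (¼ - F²/5)*F) + F = (F² + F*(¼ - F²/5)) + F = F + F² + F*(¼ - F²/5))
K(-1)*6 + 58 = ((1/20)*(-1)*(25 - 4*(-1)² + 20*(-1)))*6 + 58 = ((1/20)*(-1)*(25 - 4*1 - 20))*6 + 58 = ((1/20)*(-1)*(25 - 4 - 20))*6 + 58 = ((1/20)*(-1)*1)*6 + 58 = -1/20*6 + 58 = -3/10 + 58 = 577/10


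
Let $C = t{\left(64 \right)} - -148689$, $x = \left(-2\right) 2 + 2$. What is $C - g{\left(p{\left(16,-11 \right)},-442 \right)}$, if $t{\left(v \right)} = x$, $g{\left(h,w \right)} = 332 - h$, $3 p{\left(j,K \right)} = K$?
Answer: $\frac{445054}{3} \approx 1.4835 \cdot 10^{5}$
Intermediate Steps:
$p{\left(j,K \right)} = \frac{K}{3}$
$x = -2$ ($x = -4 + 2 = -2$)
$t{\left(v \right)} = -2$
$C = 148687$ ($C = -2 - -148689 = -2 + 148689 = 148687$)
$C - g{\left(p{\left(16,-11 \right)},-442 \right)} = 148687 - \left(332 - \frac{1}{3} \left(-11\right)\right) = 148687 - \left(332 - - \frac{11}{3}\right) = 148687 - \left(332 + \frac{11}{3}\right) = 148687 - \frac{1007}{3} = \frac{445054}{3}$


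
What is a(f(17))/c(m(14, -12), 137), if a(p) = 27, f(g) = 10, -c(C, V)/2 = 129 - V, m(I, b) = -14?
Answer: 27/16 ≈ 1.6875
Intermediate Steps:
c(C, V) = -258 + 2*V (c(C, V) = -2*(129 - V) = -258 + 2*V)
a(f(17))/c(m(14, -12), 137) = 27/(-258 + 2*137) = 27/(-258 + 274) = 27/16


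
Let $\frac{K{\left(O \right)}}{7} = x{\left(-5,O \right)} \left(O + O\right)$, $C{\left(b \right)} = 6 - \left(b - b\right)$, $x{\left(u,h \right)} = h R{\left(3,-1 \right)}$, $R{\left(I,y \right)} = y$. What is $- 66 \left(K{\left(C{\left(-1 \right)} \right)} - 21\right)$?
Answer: $34650$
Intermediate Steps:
$x{\left(u,h \right)} = - h$ ($x{\left(u,h \right)} = h \left(-1\right) = - h$)
$C{\left(b \right)} = 6$ ($C{\left(b \right)} = 6 - 0 = 6 + 0 = 6$)
$K{\left(O \right)} = - 14 O^{2}$ ($K{\left(O \right)} = 7 - O \left(O + O\right) = 7 - O 2 O = 7 \left(- 2 O^{2}\right) = - 14 O^{2}$)
$- 66 \left(K{\left(C{\left(-1 \right)} \right)} - 21\right) = - 66 \left(- 14 \cdot 6^{2} - 21\right) = - 66 \left(\left(-14\right) 36 - 21\right) = - 66 \left(-504 - 21\right) = \left(-66\right) \left(-525\right) = 34650$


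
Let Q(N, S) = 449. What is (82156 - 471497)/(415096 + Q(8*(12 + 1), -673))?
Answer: -389341/415545 ≈ -0.93694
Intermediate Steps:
(82156 - 471497)/(415096 + Q(8*(12 + 1), -673)) = (82156 - 471497)/(415096 + 449) = -389341/415545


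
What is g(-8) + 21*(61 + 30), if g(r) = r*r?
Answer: 1975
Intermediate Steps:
g(r) = r**2
g(-8) + 21*(61 + 30) = (-8)**2 + 21*(61 + 30) = 64 + 21*91 = 64 + 1911 = 1975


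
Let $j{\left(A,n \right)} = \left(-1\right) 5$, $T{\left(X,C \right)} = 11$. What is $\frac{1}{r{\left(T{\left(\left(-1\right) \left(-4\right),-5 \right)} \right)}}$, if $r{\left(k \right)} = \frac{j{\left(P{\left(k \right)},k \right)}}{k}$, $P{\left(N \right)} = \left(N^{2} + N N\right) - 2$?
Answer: $- \frac{11}{5} \approx -2.2$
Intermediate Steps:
$P{\left(N \right)} = -2 + 2 N^{2}$ ($P{\left(N \right)} = \left(N^{2} + N^{2}\right) - 2 = 2 N^{2} - 2 = -2 + 2 N^{2}$)
$j{\left(A,n \right)} = -5$
$r{\left(k \right)} = - \frac{5}{k}$
$\frac{1}{r{\left(T{\left(\left(-1\right) \left(-4\right),-5 \right)} \right)}} = \frac{1}{\left(-5\right) \frac{1}{11}} = \frac{1}{- \frac{5}{11}} = - \frac{11}{5}$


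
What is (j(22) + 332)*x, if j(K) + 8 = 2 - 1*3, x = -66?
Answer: -21318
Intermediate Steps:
j(K) = -9 (j(K) = -8 + (2 - 1*3) = -8 + (2 - 3) = -8 - 1 = -9)
(j(22) + 332)*x = (-9 + 332)*(-66) = 323*(-66) = -21318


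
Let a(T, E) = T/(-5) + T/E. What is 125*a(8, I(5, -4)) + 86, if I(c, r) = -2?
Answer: -614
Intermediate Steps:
a(T, E) = -T/5 + T/E (a(T, E) = T*(-⅕) + T/E = -T/5 + T/E)
125*a(8, I(5, -4)) + 86 = 125*(-⅕*8 + 8/(-2)) + 86 = 125*(-8/5 + 8*(-½)) + 86 = 125*(-8/5 - 4) + 86 = 125*(-28/5) + 86 = -700 + 86 = -614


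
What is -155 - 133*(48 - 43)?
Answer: -820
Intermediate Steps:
-155 - 133*(48 - 43) = -155 - 133*5 = -155 - 665 = -820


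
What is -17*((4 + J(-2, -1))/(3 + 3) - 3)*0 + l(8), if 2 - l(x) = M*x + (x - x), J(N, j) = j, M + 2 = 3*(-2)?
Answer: 66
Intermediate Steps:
M = -8 (M = -2 + 3*(-2) = -2 - 6 = -8)
l(x) = 2 + 8*x (l(x) = 2 - (-8*x + (x - x)) = 2 - (-8*x + 0) = 2 - (-8)*x = 2 + 8*x)
-17*((4 + J(-2, -1))/(3 + 3) - 3)*0 + l(8) = -17*((4 - 1)/(3 + 3) - 3)*0 + (2 + 8*8) = -17*(3/6 - 3)*0 + (2 + 64) = -17*(3*(⅙) - 3)*0 + 66 = -17*(½ - 3)*0 + 66 = -(-85)*0/2 + 66 = -17*0 + 66 = 0 + 66 = 66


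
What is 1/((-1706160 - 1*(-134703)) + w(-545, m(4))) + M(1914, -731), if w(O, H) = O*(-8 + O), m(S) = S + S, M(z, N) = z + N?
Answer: 1502495175/1270072 ≈ 1183.0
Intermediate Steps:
M(z, N) = N + z
m(S) = 2*S
1/((-1706160 - 1*(-134703)) + w(-545, m(4))) + M(1914, -731) = 1/((-1706160 - 1*(-134703)) - 545*(-8 - 545)) + (-731 + 1914) = 1/((-1706160 + 134703) - 545*(-553)) + 1183 = 1/(-1571457 + 301385) + 1183 = 1/(-1270072) + 1183 = -1/1270072 + 1183 = 1502495175/1270072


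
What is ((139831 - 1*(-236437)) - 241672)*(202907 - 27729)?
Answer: 23578258088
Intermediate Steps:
((139831 - 1*(-236437)) - 241672)*(202907 - 27729) = ((139831 + 236437) - 241672)*175178 = (376268 - 241672)*175178 = 134596*175178 = 23578258088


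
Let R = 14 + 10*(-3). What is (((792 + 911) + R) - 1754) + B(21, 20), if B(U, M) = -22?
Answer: -89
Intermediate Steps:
R = -16 (R = 14 - 30 = -16)
(((792 + 911) + R) - 1754) + B(21, 20) = (((792 + 911) - 16) - 1754) - 22 = ((1703 - 16) - 1754) - 22 = (1687 - 1754) - 22 = -67 - 22 = -89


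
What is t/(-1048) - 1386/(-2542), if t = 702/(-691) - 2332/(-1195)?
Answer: 299363495609/549949472980 ≈ 0.54435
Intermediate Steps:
t = 772522/825745 (t = 702*(-1/691) - 2332*(-1/1195) = -702/691 + 2332/1195 = 772522/825745 ≈ 0.93554)
t/(-1048) - 1386/(-2542) = (772522/825745)/(-1048) - 1386/(-2542) = (772522/825745)*(-1/1048) - 1386*(-1/2542) = -386261/432690380 + 693/1271 = 299363495609/549949472980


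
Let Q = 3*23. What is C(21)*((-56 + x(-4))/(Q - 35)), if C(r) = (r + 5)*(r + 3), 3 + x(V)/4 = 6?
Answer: -13728/17 ≈ -807.53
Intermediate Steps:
x(V) = 12 (x(V) = -12 + 4*6 = -12 + 24 = 12)
Q = 69
C(r) = (3 + r)*(5 + r) (C(r) = (5 + r)*(3 + r) = (3 + r)*(5 + r))
C(21)*((-56 + x(-4))/(Q - 35)) = (15 + 21² + 8*21)*((-56 + 12)/(69 - 35)) = (15 + 441 + 168)*(-44/34) = 624*(-44*1/34) = 624*(-22/17) = -13728/17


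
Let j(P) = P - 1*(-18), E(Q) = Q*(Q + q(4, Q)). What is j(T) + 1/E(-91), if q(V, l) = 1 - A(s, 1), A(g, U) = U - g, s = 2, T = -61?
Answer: -348256/8099 ≈ -43.000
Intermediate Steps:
q(V, l) = 2 (q(V, l) = 1 - (1 - 1*2) = 1 - (1 - 2) = 1 - 1*(-1) = 1 + 1 = 2)
E(Q) = Q*(2 + Q) (E(Q) = Q*(Q + 2) = Q*(2 + Q))
j(P) = 18 + P (j(P) = P + 18 = 18 + P)
j(T) + 1/E(-91) = (18 - 61) + 1/(-91*(2 - 91)) = -43 + 1/(-91*(-89)) = -43 + 1/8099 = -348256/8099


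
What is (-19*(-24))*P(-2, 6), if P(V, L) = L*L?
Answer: 16416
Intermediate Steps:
P(V, L) = L²
(-19*(-24))*P(-2, 6) = -19*(-24)*6² = 456*36 = 16416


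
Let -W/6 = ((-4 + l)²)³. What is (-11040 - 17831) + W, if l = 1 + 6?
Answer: -33245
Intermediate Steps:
l = 7
W = -4374 (W = -6*(-4 + 7)⁶ = -6*(3²)³ = -6*9³ = -6*729 = -4374)
(-11040 - 17831) + W = (-11040 - 17831) - 4374 = -28871 - 4374 = -33245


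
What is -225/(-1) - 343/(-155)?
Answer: 35218/155 ≈ 227.21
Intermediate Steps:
-225/(-1) - 343/(-155) = -225*(-1) - 343*(-1/155) = 225 + 343/155 = 35218/155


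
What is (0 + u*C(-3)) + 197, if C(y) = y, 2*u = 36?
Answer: 143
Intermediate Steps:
u = 18 (u = (½)*36 = 18)
(0 + u*C(-3)) + 197 = (0 + 18*(-3)) + 197 = (0 - 54) + 197 = -54 + 197 = 143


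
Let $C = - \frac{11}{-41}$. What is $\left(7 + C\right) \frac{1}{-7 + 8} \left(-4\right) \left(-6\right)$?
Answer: $\frac{7152}{41} \approx 174.44$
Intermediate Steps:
$C = \frac{11}{41}$ ($C = \left(-11\right) \left(- \frac{1}{41}\right) = \frac{11}{41} \approx 0.26829$)
$\left(7 + C\right) \frac{1}{-7 + 8} \left(-4\right) \left(-6\right) = \left(7 + \frac{11}{41}\right) \frac{1}{-7 + 8} \left(-4\right) \left(-6\right) = \frac{298 \cdot 1^{-1} \left(-4\right) \left(-6\right)}{41} = \frac{298 \cdot 1 \left(-4\right) \left(-6\right)}{41} = \frac{298 \left(\left(-4\right) \left(-6\right)\right)}{41} = \frac{298}{41} \cdot 24 = \frac{7152}{41}$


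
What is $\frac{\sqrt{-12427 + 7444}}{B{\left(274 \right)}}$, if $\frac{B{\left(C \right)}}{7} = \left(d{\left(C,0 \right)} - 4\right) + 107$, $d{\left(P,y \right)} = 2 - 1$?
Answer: $\frac{i \sqrt{4983}}{728} \approx 0.096965 i$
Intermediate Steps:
$d{\left(P,y \right)} = 1$ ($d{\left(P,y \right)} = 2 - 1 = 1$)
$B{\left(C \right)} = 728$ ($B{\left(C \right)} = 7 \left(\left(1 - 4\right) + 107\right) = 7 \left(-3 + 107\right) = 7 \cdot 104 = 728$)
$\frac{\sqrt{-12427 + 7444}}{B{\left(274 \right)}} = \frac{\sqrt{-12427 + 7444}}{728} = \sqrt{-4983} \cdot \frac{1}{728} = i \sqrt{4983} \cdot \frac{1}{728} = \frac{i \sqrt{4983}}{728}$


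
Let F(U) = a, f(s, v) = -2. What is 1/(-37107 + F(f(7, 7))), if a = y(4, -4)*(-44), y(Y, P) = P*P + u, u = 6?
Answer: -1/38075 ≈ -2.6264e-5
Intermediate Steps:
y(Y, P) = 6 + P² (y(Y, P) = P*P + 6 = P² + 6 = 6 + P²)
a = -968 (a = (6 + (-4)²)*(-44) = (6 + 16)*(-44) = 22*(-44) = -968)
F(U) = -968
1/(-37107 + F(f(7, 7))) = 1/(-37107 - 968) = 1/(-38075) = -1/38075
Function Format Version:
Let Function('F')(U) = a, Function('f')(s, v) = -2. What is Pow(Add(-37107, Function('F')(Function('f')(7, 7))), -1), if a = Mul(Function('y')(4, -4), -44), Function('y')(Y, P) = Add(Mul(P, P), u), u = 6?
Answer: Rational(-1, 38075) ≈ -2.6264e-5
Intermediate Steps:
Function('y')(Y, P) = Add(6, Pow(P, 2)) (Function('y')(Y, P) = Add(Mul(P, P), 6) = Add(Pow(P, 2), 6) = Add(6, Pow(P, 2)))
a = -968 (a = Mul(Add(6, Pow(-4, 2)), -44) = Mul(Add(6, 16), -44) = Mul(22, -44) = -968)
Function('F')(U) = -968
Pow(Add(-37107, Function('F')(Function('f')(7, 7))), -1) = Pow(Add(-37107, -968), -1) = Pow(-38075, -1) = Rational(-1, 38075)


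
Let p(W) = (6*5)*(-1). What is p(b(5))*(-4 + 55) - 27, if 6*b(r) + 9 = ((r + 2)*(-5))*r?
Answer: -1557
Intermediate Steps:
b(r) = -3/2 + r*(-10 - 5*r)/6 (b(r) = -3/2 + (((r + 2)*(-5))*r)/6 = -3/2 + (((2 + r)*(-5))*r)/6 = -3/2 + ((-10 - 5*r)*r)/6 = -3/2 + (r*(-10 - 5*r))/6 = -3/2 + r*(-10 - 5*r)/6)
p(W) = -30 (p(W) = 30*(-1) = -30)
p(b(5))*(-4 + 55) - 27 = -30*(-4 + 55) - 27 = -30*51 - 27 = -1530 - 27 = -1557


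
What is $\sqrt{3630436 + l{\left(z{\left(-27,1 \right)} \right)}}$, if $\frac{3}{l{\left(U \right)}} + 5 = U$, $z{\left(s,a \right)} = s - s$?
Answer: $\frac{\sqrt{90760885}}{5} \approx 1905.4$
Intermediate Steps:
$z{\left(s,a \right)} = 0$
$l{\left(U \right)} = \frac{3}{-5 + U}$
$\sqrt{3630436 + l{\left(z{\left(-27,1 \right)} \right)}} = \sqrt{3630436 + \frac{3}{-5 + 0}} = \sqrt{3630436 + \frac{3}{-5}} = \sqrt{3630436 + 3 \left(- \frac{1}{5}\right)} = \sqrt{3630436 - \frac{3}{5}} = \sqrt{\frac{18152177}{5}} = \frac{\sqrt{90760885}}{5}$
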